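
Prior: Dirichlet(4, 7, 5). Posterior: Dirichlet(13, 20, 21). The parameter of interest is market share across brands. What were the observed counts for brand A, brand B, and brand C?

For a Dirichlet(α) prior with multinomial counts c, the posterior is Dirichlet(α + c) componentwise.
Counts are posterior − prior componentwise: 13−4=9, 20−7=13, 21−5=16.

counts (9, 13, 16)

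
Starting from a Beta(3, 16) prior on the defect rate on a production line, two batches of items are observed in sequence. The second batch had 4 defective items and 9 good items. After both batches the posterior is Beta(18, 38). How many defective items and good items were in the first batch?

11 defective items and 13 good items

Because Beta–binomial updating is additive in the counts, the combined data contributed (α_post−α_prior, β_post−β_prior) successes and failures.
Total across both batches: 18−3=15 defective items, 38−16=22 good items.
Subtract the second batch: 15−4=11 defective items and 22−9=13 good items.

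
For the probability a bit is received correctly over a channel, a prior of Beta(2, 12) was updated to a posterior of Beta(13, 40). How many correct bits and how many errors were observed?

Under Beta–binomial conjugacy the posterior parameters are (a+s, b+f).
So s = 13 − 2 = 11 and f = 40 − 12 = 28.

11 correct bits and 28 errors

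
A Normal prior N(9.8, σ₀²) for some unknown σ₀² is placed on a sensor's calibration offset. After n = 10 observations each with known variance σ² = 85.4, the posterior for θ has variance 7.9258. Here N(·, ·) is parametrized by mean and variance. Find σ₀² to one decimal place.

Posterior precision equals prior precision plus data precision: 1/σ_n² = 1/σ₀² + n/σ².
So 1/σ₀² = 1/7.9258 − 10/85.4 = 0.126170 − 0.117096 = 0.009074.
Hence σ₀² = 1/0.009074 ≈ 110.2.

σ₀² = 110.2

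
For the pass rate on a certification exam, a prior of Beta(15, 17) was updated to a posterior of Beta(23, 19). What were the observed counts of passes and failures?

A Beta(a, b) prior with s successes and f failures in binomial data gives a Beta(a+s, b+f) posterior.
Match parameters: s=23−15=8, f=19−17=2.

8 passes and 2 failures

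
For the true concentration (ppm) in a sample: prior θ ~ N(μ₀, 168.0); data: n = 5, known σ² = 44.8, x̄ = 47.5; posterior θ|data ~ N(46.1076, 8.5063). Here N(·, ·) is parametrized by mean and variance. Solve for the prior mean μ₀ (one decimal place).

With known observation variance, the Normal–Normal posterior has precision τ_n = τ₀ + n/σ² and mean μ_n = (τ₀μ₀ + (n/σ²)x̄)/τ_n.
Here τ₀ = 1/168.0 = 0.005952 and τ_data = 5/44.8 = 0.111607, so τ_n = 0.117559.
Rearranging for μ₀: μ₀ = (μ_n·τ_n − τ_data·x̄)/τ₀ = (46.1076·0.117559 − 0.111607·47.5) / 0.005952 = 0.119031/0.005952 ≈ 20.0.

μ₀ = 20.0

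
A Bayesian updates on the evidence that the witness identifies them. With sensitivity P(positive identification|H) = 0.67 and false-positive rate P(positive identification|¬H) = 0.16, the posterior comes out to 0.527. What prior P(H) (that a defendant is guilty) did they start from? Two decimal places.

P(H) = 0.21

Bayes' rule in odds form gives O(H|E) = O(H)·[P(E|H)/P(E|¬H)], hence O(H) = O(H|E)/LR.
Posterior odds = 0.527/(1−0.527) = 1.1142. LR = 0.67/0.16 = 4.1875.
Prior odds = 1.1142/4.1875 = 0.2661, so P(H) = 0.2661/(1+0.2661) ≈ 0.21.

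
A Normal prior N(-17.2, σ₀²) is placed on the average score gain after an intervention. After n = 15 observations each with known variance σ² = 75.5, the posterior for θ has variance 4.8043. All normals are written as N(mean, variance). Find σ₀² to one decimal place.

Posterior precision equals prior precision plus data precision: 1/σ_n² = 1/σ₀² + n/σ².
So 1/σ₀² = 1/4.8043 − 15/75.5 = 0.208147 − 0.198675 = 0.009472.
Hence σ₀² = 1/0.009472 ≈ 105.6.

σ₀² = 105.6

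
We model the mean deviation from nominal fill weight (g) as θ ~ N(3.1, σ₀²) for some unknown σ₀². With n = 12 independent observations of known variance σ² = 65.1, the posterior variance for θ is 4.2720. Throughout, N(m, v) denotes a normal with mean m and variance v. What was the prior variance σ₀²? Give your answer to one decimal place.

For the Normal–Normal model with known σ², precisions add: τ_n = τ₀ + n/σ².
So 1/σ₀² = 1/4.2720 − 12/65.1 = 0.234082 − 0.184332 = 0.049750.
Hence σ₀² = 1/0.049750 ≈ 20.1.

σ₀² = 20.1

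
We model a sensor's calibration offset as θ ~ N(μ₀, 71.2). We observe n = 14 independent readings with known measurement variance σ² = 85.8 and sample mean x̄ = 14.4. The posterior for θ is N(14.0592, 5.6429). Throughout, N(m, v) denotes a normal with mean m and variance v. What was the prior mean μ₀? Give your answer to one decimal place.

The posterior mean is a precision-weighted average: μ_n = (τ₀μ₀ + τ_data·x̄)/(τ₀+τ_data), with τ₀=1/σ₀² and τ_data=n/σ².
Here τ₀ = 1/71.2 = 0.014045 and τ_data = 14/85.8 = 0.163170, so τ_n = 0.177215.
Rearranging for μ₀: μ₀ = (μ_n·τ_n − τ_data·x̄)/τ₀ = (14.0592·0.177215 − 0.163170·14.4) / 0.014045 = 0.141853/0.014045 ≈ 10.1.

μ₀ = 10.1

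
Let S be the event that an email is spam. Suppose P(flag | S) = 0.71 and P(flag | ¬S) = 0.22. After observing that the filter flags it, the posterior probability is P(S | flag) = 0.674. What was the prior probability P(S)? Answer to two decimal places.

Bayes' rule in odds form gives O(S|E) = O(S)·[P(E|S)/P(E|¬S)], hence O(S) = O(S|E)/LR.
Posterior odds = 0.674/(1−0.674) = 2.0675. LR = 0.71/0.22 = 3.2273.
Prior odds = 2.0675/3.2273 = 0.6406, so P(S) = 0.6406/(1+0.6406) ≈ 0.39.

P(S) = 0.39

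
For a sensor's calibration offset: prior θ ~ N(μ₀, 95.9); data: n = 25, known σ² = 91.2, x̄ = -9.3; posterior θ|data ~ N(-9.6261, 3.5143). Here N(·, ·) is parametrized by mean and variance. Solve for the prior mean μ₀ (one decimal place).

With known observation variance, the Normal–Normal posterior has precision τ_n = τ₀ + n/σ² and mean μ_n = (τ₀μ₀ + (n/σ²)x̄)/τ_n.
Here τ₀ = 1/95.9 = 0.010428 and τ_data = 25/91.2 = 0.274123, so τ_n = 0.284551.
Rearranging for μ₀: μ₀ = (μ_n·τ_n − τ_data·x̄)/τ₀ = (-9.6261·0.284551 − 0.274123·-9.3) / 0.010428 = -0.189772/0.010428 ≈ -18.2.

μ₀ = -18.2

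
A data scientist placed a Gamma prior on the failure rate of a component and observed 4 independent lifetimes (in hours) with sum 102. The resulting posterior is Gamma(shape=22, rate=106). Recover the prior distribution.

For an exponential likelihood with a Gamma(α, β) prior on the rate, n observations with total T give posterior Gamma(α+n, β+T).
So α = 22 − 4 = 18 and β = 106 − 102 = 4.

Gamma(shape=18, rate=4)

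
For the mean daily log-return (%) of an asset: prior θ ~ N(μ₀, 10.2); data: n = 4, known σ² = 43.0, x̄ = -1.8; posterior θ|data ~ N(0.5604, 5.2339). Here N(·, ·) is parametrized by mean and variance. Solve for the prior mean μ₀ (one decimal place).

With known observation variance, the Normal–Normal posterior has precision τ_n = τ₀ + n/σ² and mean μ_n = (τ₀μ₀ + (n/σ²)x̄)/τ_n.
Here τ₀ = 1/10.2 = 0.098039 and τ_data = 4/43.0 = 0.093023, so τ_n = 0.191062.
Rearranging for μ₀: μ₀ = (μ_n·τ_n − τ_data·x̄)/τ₀ = (0.5604·0.191062 − 0.093023·-1.8) / 0.098039 = 0.274513/0.098039 ≈ 2.8.

μ₀ = 2.8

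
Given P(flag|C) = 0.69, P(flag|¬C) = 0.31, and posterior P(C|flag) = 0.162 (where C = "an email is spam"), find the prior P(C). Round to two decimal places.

Bayes' rule in odds form gives O(C|E) = O(C)·[P(E|C)/P(E|¬C)], hence O(C) = O(C|E)/LR.
Posterior odds = 0.162/(1−0.162) = 0.1933. LR = 0.69/0.31 = 2.2258.
Prior odds = 0.1933/2.2258 = 0.0868, so P(C) = 0.0868/(1+0.0868) ≈ 0.08.

P(C) = 0.08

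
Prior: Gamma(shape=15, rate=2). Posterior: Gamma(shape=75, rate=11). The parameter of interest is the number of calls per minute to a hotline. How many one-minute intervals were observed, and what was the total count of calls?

A Gamma(α, β) prior (rate parametrization) on a Poisson rate with n observations summing to S gives posterior Gamma(α+S, β+n).
Matching: Σxᵢ = 75 − 15 = 60 and n = 11 − 2 = 9.

n = 9 one-minute intervals with total 60 calls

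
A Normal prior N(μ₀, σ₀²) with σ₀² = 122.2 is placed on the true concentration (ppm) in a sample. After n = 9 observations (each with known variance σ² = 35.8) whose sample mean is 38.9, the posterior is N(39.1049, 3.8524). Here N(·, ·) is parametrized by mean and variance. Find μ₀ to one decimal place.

The posterior mean is a precision-weighted average: μ_n = (τ₀μ₀ + τ_data·x̄)/(τ₀+τ_data), with τ₀=1/σ₀² and τ_data=n/σ².
Here τ₀ = 1/122.2 = 0.008183 and τ_data = 9/35.8 = 0.251397, so τ_n = 0.259580.
Rearranging for μ₀: μ₀ = (μ_n·τ_n − τ_data·x̄)/τ₀ = (39.1049·0.259580 − 0.251397·38.9) / 0.008183 = 0.371507/0.008183 ≈ 45.4.

μ₀ = 45.4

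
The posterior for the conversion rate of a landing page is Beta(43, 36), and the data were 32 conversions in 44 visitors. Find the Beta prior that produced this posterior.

Beta(11, 24)

A Beta(a, b) prior with s successes and f failures in binomial data gives a Beta(a+s, b+f) posterior.
Subtract the data counts: 43−32=11, 36−12=24.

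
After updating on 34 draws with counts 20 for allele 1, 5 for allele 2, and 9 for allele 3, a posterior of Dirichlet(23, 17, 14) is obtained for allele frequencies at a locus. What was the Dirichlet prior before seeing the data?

Dirichlet(3, 12, 5)

For a Dirichlet(α) prior with multinomial counts c, the posterior is Dirichlet(α + c) componentwise.
Subtract each count from the matching posterior parameter: 23−20=3, 17−5=12, 14−9=5.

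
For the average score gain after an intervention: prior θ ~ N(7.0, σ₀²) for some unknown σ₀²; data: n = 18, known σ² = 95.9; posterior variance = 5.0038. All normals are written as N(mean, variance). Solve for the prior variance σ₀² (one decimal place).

For the Normal–Normal model with known σ², precisions add: τ_n = τ₀ + n/σ².
So 1/σ₀² = 1/5.0038 − 18/95.9 = 0.199848 − 0.187696 = 0.012152.
Hence σ₀² = 1/0.012152 ≈ 82.3.

σ₀² = 82.3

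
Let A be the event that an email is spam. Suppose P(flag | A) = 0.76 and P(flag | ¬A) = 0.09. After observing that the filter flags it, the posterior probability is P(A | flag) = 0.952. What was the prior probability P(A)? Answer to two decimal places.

In odds form, posterior odds = prior odds × likelihood ratio, so prior odds = posterior odds ÷ LR.
Posterior odds = 0.952/(1−0.952) = 19.8333. LR = 0.76/0.09 = 8.4444.
Prior odds = 19.8333/8.4444 = 2.3487, so P(A) = 2.3487/(1+2.3487) ≈ 0.70.

P(A) = 0.70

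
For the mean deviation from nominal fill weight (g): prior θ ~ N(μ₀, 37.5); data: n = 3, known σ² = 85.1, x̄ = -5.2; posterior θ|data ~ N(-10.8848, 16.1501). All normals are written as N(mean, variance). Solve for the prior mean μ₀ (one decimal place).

μ₀ = -18.4

With known observation variance, the Normal–Normal posterior has precision τ_n = τ₀ + n/σ² and mean μ_n = (τ₀μ₀ + (n/σ²)x̄)/τ_n.
Here τ₀ = 1/37.5 = 0.026667 and τ_data = 3/85.1 = 0.035253, so τ_n = 0.061920.
Rearranging for μ₀: μ₀ = (μ_n·τ_n − τ_data·x̄)/τ₀ = (-10.8848·0.061920 − 0.035253·-5.2) / 0.026667 = -0.490671/0.026667 ≈ -18.4.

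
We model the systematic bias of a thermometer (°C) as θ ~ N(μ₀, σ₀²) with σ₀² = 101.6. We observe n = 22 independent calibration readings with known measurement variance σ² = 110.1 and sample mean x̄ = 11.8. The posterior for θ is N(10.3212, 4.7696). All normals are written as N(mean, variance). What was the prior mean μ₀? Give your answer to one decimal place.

With known observation variance, the Normal–Normal posterior has precision τ_n = τ₀ + n/σ² and mean μ_n = (τ₀μ₀ + (n/σ²)x̄)/τ_n.
Here τ₀ = 1/101.6 = 0.009843 and τ_data = 22/110.1 = 0.199818, so τ_n = 0.209661.
Rearranging for μ₀: μ₀ = (μ_n·τ_n − τ_data·x̄)/τ₀ = (10.3212·0.209661 − 0.199818·11.8) / 0.009843 = -0.193899/0.009843 ≈ -19.7.

μ₀ = -19.7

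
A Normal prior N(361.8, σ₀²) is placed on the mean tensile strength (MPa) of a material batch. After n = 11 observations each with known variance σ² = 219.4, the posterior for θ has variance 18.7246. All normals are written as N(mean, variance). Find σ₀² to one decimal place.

For the Normal–Normal model with known σ², precisions add: τ_n = τ₀ + n/σ².
So 1/σ₀² = 1/18.7246 − 11/219.4 = 0.053406 − 0.050137 = 0.003269.
Hence σ₀² = 1/0.003269 ≈ 305.9.

σ₀² = 305.9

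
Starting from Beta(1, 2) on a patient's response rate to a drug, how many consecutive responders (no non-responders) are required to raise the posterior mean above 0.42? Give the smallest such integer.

k = 1

After k responders and 0 non-responders the posterior is Beta(1+k, 2), with mean (1+k)/(1+2+k).
Set (1+k)/(3+k) > 0.42 and solve: k > (0.42·3 − 1)/(1 − 0.42) = 0.448.
The smallest integer exceeding 0.448 is 1, and checking k=1: (2)/(4) = 0.5000 > 0.42.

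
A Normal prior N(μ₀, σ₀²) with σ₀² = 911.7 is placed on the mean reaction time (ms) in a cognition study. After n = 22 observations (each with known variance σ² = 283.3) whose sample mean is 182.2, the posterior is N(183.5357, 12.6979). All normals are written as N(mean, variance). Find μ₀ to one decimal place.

μ₀ = 278.1

The posterior mean is a precision-weighted average: μ_n = (τ₀μ₀ + τ_data·x̄)/(τ₀+τ_data), with τ₀=1/σ₀² and τ_data=n/σ².
Here τ₀ = 1/911.7 = 0.001097 and τ_data = 22/283.3 = 0.077656, so τ_n = 0.078753.
Rearranging for μ₀: μ₀ = (μ_n·τ_n − τ_data·x̄)/τ₀ = (183.5357·0.078753 − 0.077656·182.2) / 0.001097 = 0.305064/0.001097 ≈ 278.1.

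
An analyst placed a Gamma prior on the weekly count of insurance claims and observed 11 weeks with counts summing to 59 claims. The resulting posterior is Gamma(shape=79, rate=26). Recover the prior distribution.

Gamma–Poisson conjugacy: posterior shape = α + Σxᵢ, posterior rate = β + n.
So α = 79 − 59 = 20 and β = 26 − 11 = 15.

Gamma(shape=20, rate=15)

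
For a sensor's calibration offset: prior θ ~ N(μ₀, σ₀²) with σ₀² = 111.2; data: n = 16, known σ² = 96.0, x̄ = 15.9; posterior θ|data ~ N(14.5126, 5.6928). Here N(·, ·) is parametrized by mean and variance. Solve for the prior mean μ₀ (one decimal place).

The posterior mean is a precision-weighted average: μ_n = (τ₀μ₀ + τ_data·x̄)/(τ₀+τ_data), with τ₀=1/σ₀² and τ_data=n/σ².
Here τ₀ = 1/111.2 = 0.008993 and τ_data = 16/96.0 = 0.166667, so τ_n = 0.175660.
Rearranging for μ₀: μ₀ = (μ_n·τ_n − τ_data·x̄)/τ₀ = (14.5126·0.175660 − 0.166667·15.9) / 0.008993 = -0.100722/0.008993 ≈ -11.2.

μ₀ = -11.2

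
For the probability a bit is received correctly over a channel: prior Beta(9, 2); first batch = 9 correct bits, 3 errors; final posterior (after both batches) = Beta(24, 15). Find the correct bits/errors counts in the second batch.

Sequential conjugate updates are equivalent to a single update on the pooled data, so total successes = posterior α − prior α and total failures = posterior β − prior β.
Total across both batches: 24−9=15 correct bits, 15−2=13 errors.
Subtract the first batch: 15−9=6 correct bits and 13−3=10 errors.

6 correct bits and 10 errors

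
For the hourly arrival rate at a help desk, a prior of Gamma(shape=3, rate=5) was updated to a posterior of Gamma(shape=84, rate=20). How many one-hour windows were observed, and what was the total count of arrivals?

n = 15 one-hour windows with total 81 arrivals

Gamma–Poisson conjugacy: posterior shape = α + Σxᵢ, posterior rate = β + n.
Matching: Σxᵢ = 84 − 3 = 81 and n = 20 − 5 = 15.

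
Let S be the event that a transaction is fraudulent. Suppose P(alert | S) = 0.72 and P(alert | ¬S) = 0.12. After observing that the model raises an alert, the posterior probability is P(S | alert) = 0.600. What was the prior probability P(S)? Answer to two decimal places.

In odds form, posterior odds = prior odds × likelihood ratio, so prior odds = posterior odds ÷ LR.
Posterior odds = 0.600/(1−0.600) = 1.5000. LR = 0.72/0.12 = 6.0000.
Prior odds = 1.5000/6.0000 = 0.2500, so P(S) = 0.2500/(1+0.2500) ≈ 0.20.

P(S) = 0.20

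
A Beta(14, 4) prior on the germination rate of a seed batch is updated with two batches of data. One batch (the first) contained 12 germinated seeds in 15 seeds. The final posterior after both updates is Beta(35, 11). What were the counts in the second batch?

9 germinated seeds and 4 non-germinating seeds

Because Beta–binomial updating is additive in the counts, the combined data contributed (α_post−α_prior, β_post−β_prior) successes and failures.
Total across both batches: 35−14=21 germinated seeds, 11−4=7 non-germinating seeds.
Subtract the first batch: 21−12=9 germinated seeds and 7−3=4 non-germinating seeds.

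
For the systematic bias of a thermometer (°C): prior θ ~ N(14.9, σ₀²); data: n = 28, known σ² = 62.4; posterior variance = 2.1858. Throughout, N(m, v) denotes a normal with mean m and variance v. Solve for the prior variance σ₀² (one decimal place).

For the Normal–Normal model with known σ², precisions add: τ_n = τ₀ + n/σ².
So 1/σ₀² = 1/2.1858 − 28/62.4 = 0.457498 − 0.448718 = 0.008780.
Hence σ₀² = 1/0.008780 ≈ 113.9.

σ₀² = 113.9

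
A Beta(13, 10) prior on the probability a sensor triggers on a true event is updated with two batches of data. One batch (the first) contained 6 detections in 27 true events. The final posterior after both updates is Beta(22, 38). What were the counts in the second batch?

3 detections and 7 misses

Because Beta–binomial updating is additive in the counts, the combined data contributed (α_post−α_prior, β_post−β_prior) successes and failures.
Total across both batches: 22−13=9 detections, 38−10=28 misses.
Subtract the first batch: 9−6=3 detections and 28−21=7 misses.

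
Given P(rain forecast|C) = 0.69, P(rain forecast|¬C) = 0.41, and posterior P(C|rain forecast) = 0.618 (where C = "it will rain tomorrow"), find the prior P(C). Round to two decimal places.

P(C) = 0.49

In odds form, posterior odds = prior odds × likelihood ratio, so prior odds = posterior odds ÷ LR.
Posterior odds = 0.618/(1−0.618) = 1.6178. LR = 0.69/0.41 = 1.6829.
Prior odds = 1.6178/1.6829 = 0.9613, so P(C) = 0.9613/(1+0.9613) ≈ 0.49.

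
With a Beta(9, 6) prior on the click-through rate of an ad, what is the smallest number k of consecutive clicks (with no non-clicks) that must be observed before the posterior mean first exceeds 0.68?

After k clicks and 0 non-clicks the posterior is Beta(9+k, 6), with mean (9+k)/(9+6+k).
Set (9+k)/(15+k) > 0.68 and solve: k > (0.68·15 − 9)/(1 − 0.68) = 3.750.
The smallest integer exceeding 3.750 is 4, and checking k=4: (13)/(19) = 0.6842 > 0.68.

k = 4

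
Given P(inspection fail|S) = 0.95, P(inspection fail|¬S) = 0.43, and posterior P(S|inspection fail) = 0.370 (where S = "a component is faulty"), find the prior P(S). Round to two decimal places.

In odds form, posterior odds = prior odds × likelihood ratio, so prior odds = posterior odds ÷ LR.
Posterior odds = 0.370/(1−0.370) = 0.5873. LR = 0.95/0.43 = 2.2093.
Prior odds = 0.5873/2.2093 = 0.2658, so P(S) = 0.2658/(1+0.2658) ≈ 0.21.

P(S) = 0.21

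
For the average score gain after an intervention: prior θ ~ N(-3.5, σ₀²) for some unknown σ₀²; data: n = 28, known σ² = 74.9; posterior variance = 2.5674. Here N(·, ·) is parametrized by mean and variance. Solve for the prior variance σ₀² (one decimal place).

σ₀² = 63.8

For the Normal–Normal model with known σ², precisions add: τ_n = τ₀ + n/σ².
So 1/σ₀² = 1/2.5674 − 28/74.9 = 0.389499 − 0.373832 = 0.015667.
Hence σ₀² = 1/0.015667 ≈ 63.8.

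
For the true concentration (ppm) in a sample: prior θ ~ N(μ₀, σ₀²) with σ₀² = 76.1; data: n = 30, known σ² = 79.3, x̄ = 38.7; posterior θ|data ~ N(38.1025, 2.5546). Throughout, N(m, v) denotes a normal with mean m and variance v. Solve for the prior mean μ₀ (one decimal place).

μ₀ = 20.9

The posterior mean is a precision-weighted average: μ_n = (τ₀μ₀ + τ_data·x̄)/(τ₀+τ_data), with τ₀=1/σ₀² and τ_data=n/σ².
Here τ₀ = 1/76.1 = 0.013141 and τ_data = 30/79.3 = 0.378310, so τ_n = 0.391451.
Rearranging for μ₀: μ₀ = (μ_n·τ_n − τ_data·x̄)/τ₀ = (38.1025·0.391451 − 0.378310·38.7) / 0.013141 = 0.274665/0.013141 ≈ 20.9.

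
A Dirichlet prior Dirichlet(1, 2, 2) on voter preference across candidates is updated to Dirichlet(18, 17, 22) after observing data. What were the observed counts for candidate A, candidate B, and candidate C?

counts (17, 15, 20)

For a Dirichlet(α) prior with multinomial counts c, the posterior is Dirichlet(α + c) componentwise.
Counts are posterior − prior componentwise: 18−1=17, 17−2=15, 22−2=20.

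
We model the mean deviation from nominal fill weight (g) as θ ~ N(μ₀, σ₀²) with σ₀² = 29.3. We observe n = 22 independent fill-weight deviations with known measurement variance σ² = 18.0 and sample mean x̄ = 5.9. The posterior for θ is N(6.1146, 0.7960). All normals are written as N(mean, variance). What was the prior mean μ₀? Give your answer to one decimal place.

μ₀ = 13.8

With known observation variance, the Normal–Normal posterior has precision τ_n = τ₀ + n/σ² and mean μ_n = (τ₀μ₀ + (n/σ²)x̄)/τ_n.
Here τ₀ = 1/29.3 = 0.034130 and τ_data = 22/18.0 = 1.222222, so τ_n = 1.256352.
Rearranging for μ₀: μ₀ = (μ_n·τ_n − τ_data·x̄)/τ₀ = (6.1146·1.256352 − 1.222222·5.9) / 0.034130 = 0.470980/0.034130 ≈ 13.8.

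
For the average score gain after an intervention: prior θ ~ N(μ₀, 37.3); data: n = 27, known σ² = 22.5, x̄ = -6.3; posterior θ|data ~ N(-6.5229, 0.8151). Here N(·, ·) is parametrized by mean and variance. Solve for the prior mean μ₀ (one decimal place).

μ₀ = -16.5

With known observation variance, the Normal–Normal posterior has precision τ_n = τ₀ + n/σ² and mean μ_n = (τ₀μ₀ + (n/σ²)x̄)/τ_n.
Here τ₀ = 1/37.3 = 0.026810 and τ_data = 27/22.5 = 1.200000, so τ_n = 1.226810.
Rearranging for μ₀: μ₀ = (μ_n·τ_n − τ_data·x̄)/τ₀ = (-6.5229·1.226810 − 1.200000·-6.3) / 0.026810 = -0.442359/0.026810 ≈ -16.5.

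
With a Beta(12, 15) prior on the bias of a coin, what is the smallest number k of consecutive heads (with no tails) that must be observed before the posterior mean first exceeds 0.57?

After k heads and 0 tails the posterior is Beta(12+k, 15), with mean (12+k)/(12+15+k).
Set (12+k)/(27+k) > 0.57 and solve: k > (0.57·27 − 12)/(1 − 0.57) = 7.884.
The smallest integer exceeding 7.884 is 8, and checking k=8: (20)/(35) = 0.5714 > 0.57.

k = 8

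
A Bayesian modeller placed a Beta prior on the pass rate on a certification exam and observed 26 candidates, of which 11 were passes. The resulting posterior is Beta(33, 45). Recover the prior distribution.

Beta(22, 30)

Beta is conjugate to the binomial likelihood: posterior = Beta(a+s, b+f).
Subtract the data counts: 33−11=22, 45−15=30.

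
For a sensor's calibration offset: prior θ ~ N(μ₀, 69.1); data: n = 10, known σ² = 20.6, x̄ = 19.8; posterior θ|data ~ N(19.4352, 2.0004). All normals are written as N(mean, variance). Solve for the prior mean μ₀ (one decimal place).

The posterior mean is a precision-weighted average: μ_n = (τ₀μ₀ + τ_data·x̄)/(τ₀+τ_data), with τ₀=1/σ₀² and τ_data=n/σ².
Here τ₀ = 1/69.1 = 0.014472 and τ_data = 10/20.6 = 0.485437, so τ_n = 0.499909.
Rearranging for μ₀: μ₀ = (μ_n·τ_n − τ_data·x̄)/τ₀ = (19.4352·0.499909 − 0.485437·19.8) / 0.014472 = 0.104179/0.014472 ≈ 7.2.

μ₀ = 7.2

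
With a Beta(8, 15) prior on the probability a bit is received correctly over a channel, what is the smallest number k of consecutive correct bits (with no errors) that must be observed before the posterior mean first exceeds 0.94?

k = 228

After k correct bits and 0 errors the posterior is Beta(8+k, 15), with mean (8+k)/(8+15+k).
Set (8+k)/(23+k) > 0.94 and solve: k > (0.94·23 − 8)/(1 − 0.94) = 227.000.
The smallest integer exceeding 227.000 is 228, and checking k=228: (236)/(251) = 0.9402 > 0.94.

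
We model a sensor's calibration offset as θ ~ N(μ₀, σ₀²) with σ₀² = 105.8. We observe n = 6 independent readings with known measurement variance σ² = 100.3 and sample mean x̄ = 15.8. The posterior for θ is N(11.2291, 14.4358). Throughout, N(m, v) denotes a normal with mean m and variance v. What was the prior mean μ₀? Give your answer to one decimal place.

The posterior mean is a precision-weighted average: μ_n = (τ₀μ₀ + τ_data·x̄)/(τ₀+τ_data), with τ₀=1/σ₀² and τ_data=n/σ².
Here τ₀ = 1/105.8 = 0.009452 and τ_data = 6/100.3 = 0.059821, so τ_n = 0.069273.
Rearranging for μ₀: μ₀ = (μ_n·τ_n − τ_data·x̄)/τ₀ = (11.2291·0.069273 − 0.059821·15.8) / 0.009452 = -0.167298/0.009452 ≈ -17.7.

μ₀ = -17.7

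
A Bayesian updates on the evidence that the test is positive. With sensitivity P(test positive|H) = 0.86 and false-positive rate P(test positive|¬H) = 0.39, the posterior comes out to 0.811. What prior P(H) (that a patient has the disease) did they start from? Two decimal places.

P(H) = 0.66

In odds form, posterior odds = prior odds × likelihood ratio, so prior odds = posterior odds ÷ LR.
Posterior odds = 0.811/(1−0.811) = 4.2910. LR = 0.86/0.39 = 2.2051.
Prior odds = 4.2910/2.2051 = 1.9459, so P(H) = 1.9459/(1+1.9459) ≈ 0.66.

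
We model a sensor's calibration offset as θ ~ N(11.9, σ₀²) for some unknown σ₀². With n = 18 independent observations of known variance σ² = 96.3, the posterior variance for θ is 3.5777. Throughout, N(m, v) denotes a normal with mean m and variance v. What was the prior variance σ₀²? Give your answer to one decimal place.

σ₀² = 10.8

For the Normal–Normal model with known σ², precisions add: τ_n = τ₀ + n/σ².
So 1/σ₀² = 1/3.5777 − 18/96.3 = 0.279509 − 0.186916 = 0.092593.
Hence σ₀² = 1/0.092593 ≈ 10.8.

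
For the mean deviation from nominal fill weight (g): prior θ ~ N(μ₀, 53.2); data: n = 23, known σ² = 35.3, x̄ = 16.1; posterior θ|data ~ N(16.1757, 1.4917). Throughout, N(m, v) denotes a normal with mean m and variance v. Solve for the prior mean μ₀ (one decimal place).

μ₀ = 18.8

The posterior mean is a precision-weighted average: μ_n = (τ₀μ₀ + τ_data·x̄)/(τ₀+τ_data), with τ₀=1/σ₀² and τ_data=n/σ².
Here τ₀ = 1/53.2 = 0.018797 and τ_data = 23/35.3 = 0.651558, so τ_n = 0.670355.
Rearranging for μ₀: μ₀ = (μ_n·τ_n − τ_data·x̄)/τ₀ = (16.1757·0.670355 − 0.651558·16.1) / 0.018797 = 0.353378/0.018797 ≈ 18.8.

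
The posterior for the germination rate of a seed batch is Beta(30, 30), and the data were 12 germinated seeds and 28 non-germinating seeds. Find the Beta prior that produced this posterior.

Beta(18, 2)

A Beta(a, b) prior with s successes and f failures in binomial data gives a Beta(a+s, b+f) posterior.
Subtract the data counts: 30−12=18, 30−28=2.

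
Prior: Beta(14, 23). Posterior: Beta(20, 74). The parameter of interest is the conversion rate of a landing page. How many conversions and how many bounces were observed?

A Beta(a, b) prior with s successes and f failures in binomial data gives a Beta(a+s, b+f) posterior.
So s = 20 − 14 = 6 and f = 74 − 23 = 51.

6 conversions and 51 bounces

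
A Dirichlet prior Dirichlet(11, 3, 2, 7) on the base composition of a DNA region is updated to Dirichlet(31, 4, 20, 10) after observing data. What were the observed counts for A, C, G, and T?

For a Dirichlet(α) prior with multinomial counts c, the posterior is Dirichlet(α + c) componentwise.
Counts are posterior − prior componentwise: 31−11=20, 4−3=1, 20−2=18, 10−7=3.

counts (20, 1, 18, 3)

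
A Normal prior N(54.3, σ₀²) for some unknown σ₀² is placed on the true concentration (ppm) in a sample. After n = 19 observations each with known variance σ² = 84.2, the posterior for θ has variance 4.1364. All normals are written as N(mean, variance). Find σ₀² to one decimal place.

Posterior precision equals prior precision plus data precision: 1/σ_n² = 1/σ₀² + n/σ².
So 1/σ₀² = 1/4.1364 − 19/84.2 = 0.241756 − 0.225653 = 0.016103.
Hence σ₀² = 1/0.016103 ≈ 62.1.

σ₀² = 62.1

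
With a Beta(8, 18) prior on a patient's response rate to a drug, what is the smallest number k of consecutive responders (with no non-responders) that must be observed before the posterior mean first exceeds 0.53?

After k responders and 0 non-responders the posterior is Beta(8+k, 18), with mean (8+k)/(8+18+k).
Set (8+k)/(26+k) > 0.53 and solve: k > (0.53·26 − 8)/(1 − 0.53) = 12.298.
The smallest integer exceeding 12.298 is 13, and checking k=13: (21)/(39) = 0.5385 > 0.53.

k = 13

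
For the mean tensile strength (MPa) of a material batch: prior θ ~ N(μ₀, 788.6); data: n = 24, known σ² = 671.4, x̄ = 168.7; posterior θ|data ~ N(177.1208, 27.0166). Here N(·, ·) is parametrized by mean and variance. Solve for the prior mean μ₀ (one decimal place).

The posterior mean is a precision-weighted average: μ_n = (τ₀μ₀ + τ_data·x̄)/(τ₀+τ_data), with τ₀=1/σ₀² and τ_data=n/σ².
Here τ₀ = 1/788.6 = 0.001268 and τ_data = 24/671.4 = 0.035746, so τ_n = 0.037014.
Rearranging for μ₀: μ₀ = (μ_n·τ_n − τ_data·x̄)/τ₀ = (177.1208·0.037014 − 0.035746·168.7) / 0.001268 = 0.525599/0.001268 ≈ 414.5.

μ₀ = 414.5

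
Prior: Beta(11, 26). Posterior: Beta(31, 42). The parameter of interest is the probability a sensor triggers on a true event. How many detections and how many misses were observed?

A Beta(a, b) prior with s successes and f failures in binomial data gives a Beta(a+s, b+f) posterior.
So s = 31 − 11 = 20 and f = 42 − 26 = 16.

20 detections and 16 misses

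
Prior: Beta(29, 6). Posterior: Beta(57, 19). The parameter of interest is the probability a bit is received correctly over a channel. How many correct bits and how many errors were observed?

A Beta(α, β) prior with s successes and f failures in binomial data gives a Beta(α+s, β+f) posterior.
Match parameters: s=57−29=28, f=19−6=13.

28 correct bits and 13 errors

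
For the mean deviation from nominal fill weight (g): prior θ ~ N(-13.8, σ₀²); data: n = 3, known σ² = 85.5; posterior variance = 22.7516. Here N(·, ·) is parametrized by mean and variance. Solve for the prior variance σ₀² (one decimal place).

σ₀² = 112.8

Posterior precision equals prior precision plus data precision: 1/σ_n² = 1/σ₀² + n/σ².
So 1/σ₀² = 1/22.7516 − 3/85.5 = 0.043953 − 0.035088 = 0.008865.
Hence σ₀² = 1/0.008865 ≈ 112.8.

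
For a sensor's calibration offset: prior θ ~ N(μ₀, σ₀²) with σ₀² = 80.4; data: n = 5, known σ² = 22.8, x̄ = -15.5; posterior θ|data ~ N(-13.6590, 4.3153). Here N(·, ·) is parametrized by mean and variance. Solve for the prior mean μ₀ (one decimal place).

μ₀ = 18.8

The posterior mean is a precision-weighted average: μ_n = (τ₀μ₀ + τ_data·x̄)/(τ₀+τ_data), with τ₀=1/σ₀² and τ_data=n/σ².
Here τ₀ = 1/80.4 = 0.012438 and τ_data = 5/22.8 = 0.219298, so τ_n = 0.231736.
Rearranging for μ₀: μ₀ = (μ_n·τ_n − τ_data·x̄)/τ₀ = (-13.6590·0.231736 − 0.219298·-15.5) / 0.012438 = 0.233837/0.012438 ≈ 18.8.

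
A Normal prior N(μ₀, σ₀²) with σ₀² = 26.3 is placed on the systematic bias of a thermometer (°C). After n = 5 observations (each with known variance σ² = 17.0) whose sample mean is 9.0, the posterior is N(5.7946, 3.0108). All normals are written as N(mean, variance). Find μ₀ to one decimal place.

The posterior mean is a precision-weighted average: μ_n = (τ₀μ₀ + τ_data·x̄)/(τ₀+τ_data), with τ₀=1/σ₀² and τ_data=n/σ².
Here τ₀ = 1/26.3 = 0.038023 and τ_data = 5/17.0 = 0.294118, so τ_n = 0.332141.
Rearranging for μ₀: μ₀ = (μ_n·τ_n − τ_data·x̄)/τ₀ = (5.7946·0.332141 − 0.294118·9.0) / 0.038023 = -0.722438/0.038023 ≈ -19.0.

μ₀ = -19.0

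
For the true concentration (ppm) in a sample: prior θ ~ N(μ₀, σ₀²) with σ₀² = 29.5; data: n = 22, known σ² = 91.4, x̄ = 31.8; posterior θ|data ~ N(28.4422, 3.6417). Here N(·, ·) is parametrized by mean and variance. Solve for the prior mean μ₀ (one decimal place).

μ₀ = 4.6

The posterior mean is a precision-weighted average: μ_n = (τ₀μ₀ + τ_data·x̄)/(τ₀+τ_data), with τ₀=1/σ₀² and τ_data=n/σ².
Here τ₀ = 1/29.5 = 0.033898 and τ_data = 22/91.4 = 0.240700, so τ_n = 0.274598.
Rearranging for μ₀: μ₀ = (μ_n·τ_n − τ_data·x̄)/τ₀ = (28.4422·0.274598 − 0.240700·31.8) / 0.033898 = 0.155911/0.033898 ≈ 4.6.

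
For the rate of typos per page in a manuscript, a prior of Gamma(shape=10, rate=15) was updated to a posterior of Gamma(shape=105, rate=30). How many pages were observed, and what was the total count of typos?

n = 15 pages with total 95 typos

A Gamma(α, β) prior (rate parametrization) on a Poisson rate with n observations summing to S gives posterior Gamma(α+S, β+n).
Matching: Σxᵢ = 105 − 10 = 95 and n = 30 − 15 = 15.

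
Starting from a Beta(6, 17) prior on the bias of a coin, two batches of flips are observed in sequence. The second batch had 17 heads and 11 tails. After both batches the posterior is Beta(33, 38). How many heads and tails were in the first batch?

Sequential conjugate updates are equivalent to a single update on the pooled data, so total successes = posterior α − prior α and total failures = posterior β − prior β.
Total across both batches: 33−6=27 heads, 38−17=21 tails.
Subtract the second batch: 27−17=10 heads and 21−11=10 tails.

10 heads and 10 tails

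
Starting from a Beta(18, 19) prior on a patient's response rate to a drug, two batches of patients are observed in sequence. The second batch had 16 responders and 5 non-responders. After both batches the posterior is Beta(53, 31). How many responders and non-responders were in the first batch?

19 responders and 7 non-responders

Sequential conjugate updates are equivalent to a single update on the pooled data, so total successes = posterior α − prior α and total failures = posterior β − prior β.
Total across both batches: 53−18=35 responders, 31−19=12 non-responders.
Subtract the second batch: 35−16=19 responders and 12−5=7 non-responders.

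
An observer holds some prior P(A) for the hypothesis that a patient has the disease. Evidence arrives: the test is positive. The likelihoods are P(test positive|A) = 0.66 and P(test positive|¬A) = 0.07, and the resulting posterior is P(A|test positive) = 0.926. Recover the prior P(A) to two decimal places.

In odds form, posterior odds = prior odds × likelihood ratio, so prior odds = posterior odds ÷ LR.
Posterior odds = 0.926/(1−0.926) = 12.5135. LR = 0.66/0.07 = 9.4286.
Prior odds = 12.5135/9.4286 = 1.3272, so P(A) = 1.3272/(1+1.3272) ≈ 0.57.

P(A) = 0.57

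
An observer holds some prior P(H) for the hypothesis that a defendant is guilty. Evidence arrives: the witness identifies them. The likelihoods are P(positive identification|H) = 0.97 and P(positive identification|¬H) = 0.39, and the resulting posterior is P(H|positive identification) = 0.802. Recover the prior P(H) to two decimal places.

P(H) = 0.62

In odds form, posterior odds = prior odds × likelihood ratio, so prior odds = posterior odds ÷ LR.
Posterior odds = 0.802/(1−0.802) = 4.0505. LR = 0.97/0.39 = 2.4872.
Prior odds = 4.0505/2.4872 = 1.6285, so P(H) = 1.6285/(1+1.6285) ≈ 0.62.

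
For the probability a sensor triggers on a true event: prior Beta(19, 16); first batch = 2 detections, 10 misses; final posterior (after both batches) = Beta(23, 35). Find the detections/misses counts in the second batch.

Sequential conjugate updates are equivalent to a single update on the pooled data, so total successes = posterior α − prior α and total failures = posterior β − prior β.
Total across both batches: 23−19=4 detections, 35−16=19 misses.
Subtract the first batch: 4−2=2 detections and 19−10=9 misses.

2 detections and 9 misses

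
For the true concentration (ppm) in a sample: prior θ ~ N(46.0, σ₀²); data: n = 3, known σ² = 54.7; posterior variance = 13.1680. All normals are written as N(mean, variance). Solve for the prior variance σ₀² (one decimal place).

σ₀² = 47.4

For the Normal–Normal model with known σ², precisions add: τ_n = τ₀ + n/σ².
So 1/σ₀² = 1/13.1680 − 3/54.7 = 0.075942 − 0.054845 = 0.021097.
Hence σ₀² = 1/0.021097 ≈ 47.4.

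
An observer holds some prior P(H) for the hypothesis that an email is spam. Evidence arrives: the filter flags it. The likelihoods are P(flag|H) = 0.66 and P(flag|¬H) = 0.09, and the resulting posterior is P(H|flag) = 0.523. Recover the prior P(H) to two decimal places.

In odds form, posterior odds = prior odds × likelihood ratio, so prior odds = posterior odds ÷ LR.
Posterior odds = 0.523/(1−0.523) = 1.0964. LR = 0.66/0.09 = 7.3333.
Prior odds = 1.0964/7.3333 = 0.1495, so P(H) = 0.1495/(1+0.1495) ≈ 0.13.

P(H) = 0.13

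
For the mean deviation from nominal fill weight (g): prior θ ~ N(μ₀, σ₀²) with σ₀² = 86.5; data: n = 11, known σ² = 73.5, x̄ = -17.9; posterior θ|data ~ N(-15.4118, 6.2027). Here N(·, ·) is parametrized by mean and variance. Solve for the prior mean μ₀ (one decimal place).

The posterior mean is a precision-weighted average: μ_n = (τ₀μ₀ + τ_data·x̄)/(τ₀+τ_data), with τ₀=1/σ₀² and τ_data=n/σ².
Here τ₀ = 1/86.5 = 0.011561 and τ_data = 11/73.5 = 0.149660, so τ_n = 0.161221.
Rearranging for μ₀: μ₀ = (μ_n·τ_n − τ_data·x̄)/τ₀ = (-15.4118·0.161221 − 0.149660·-17.9) / 0.011561 = 0.194208/0.011561 ≈ 16.8.

μ₀ = 16.8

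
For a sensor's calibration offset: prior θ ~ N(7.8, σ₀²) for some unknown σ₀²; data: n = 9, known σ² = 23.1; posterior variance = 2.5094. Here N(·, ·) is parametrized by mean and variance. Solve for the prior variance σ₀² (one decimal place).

σ₀² = 112.5

Posterior precision equals prior precision plus data precision: 1/σ_n² = 1/σ₀² + n/σ².
So 1/σ₀² = 1/2.5094 − 9/23.1 = 0.398502 − 0.389610 = 0.008892.
Hence σ₀² = 1/0.008892 ≈ 112.5.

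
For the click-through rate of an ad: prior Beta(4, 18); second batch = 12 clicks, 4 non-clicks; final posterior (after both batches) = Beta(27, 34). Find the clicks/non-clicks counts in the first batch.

11 clicks and 12 non-clicks

Sequential conjugate updates are equivalent to a single update on the pooled data, so total successes = posterior α − prior α and total failures = posterior β − prior β.
Total across both batches: 27−4=23 clicks, 34−18=16 non-clicks.
Subtract the second batch: 23−12=11 clicks and 16−4=12 non-clicks.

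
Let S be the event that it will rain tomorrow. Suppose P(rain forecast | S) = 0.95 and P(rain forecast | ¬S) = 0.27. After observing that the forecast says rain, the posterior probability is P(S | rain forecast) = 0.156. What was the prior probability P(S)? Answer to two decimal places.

Bayes' rule in odds form gives O(S|E) = O(S)·[P(E|S)/P(E|¬S)], hence O(S) = O(S|E)/LR.
Posterior odds = 0.156/(1−0.156) = 0.1848. LR = 0.95/0.27 = 3.5185.
Prior odds = 0.1848/3.5185 = 0.0525, so P(S) = 0.0525/(1+0.0525) ≈ 0.05.

P(S) = 0.05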